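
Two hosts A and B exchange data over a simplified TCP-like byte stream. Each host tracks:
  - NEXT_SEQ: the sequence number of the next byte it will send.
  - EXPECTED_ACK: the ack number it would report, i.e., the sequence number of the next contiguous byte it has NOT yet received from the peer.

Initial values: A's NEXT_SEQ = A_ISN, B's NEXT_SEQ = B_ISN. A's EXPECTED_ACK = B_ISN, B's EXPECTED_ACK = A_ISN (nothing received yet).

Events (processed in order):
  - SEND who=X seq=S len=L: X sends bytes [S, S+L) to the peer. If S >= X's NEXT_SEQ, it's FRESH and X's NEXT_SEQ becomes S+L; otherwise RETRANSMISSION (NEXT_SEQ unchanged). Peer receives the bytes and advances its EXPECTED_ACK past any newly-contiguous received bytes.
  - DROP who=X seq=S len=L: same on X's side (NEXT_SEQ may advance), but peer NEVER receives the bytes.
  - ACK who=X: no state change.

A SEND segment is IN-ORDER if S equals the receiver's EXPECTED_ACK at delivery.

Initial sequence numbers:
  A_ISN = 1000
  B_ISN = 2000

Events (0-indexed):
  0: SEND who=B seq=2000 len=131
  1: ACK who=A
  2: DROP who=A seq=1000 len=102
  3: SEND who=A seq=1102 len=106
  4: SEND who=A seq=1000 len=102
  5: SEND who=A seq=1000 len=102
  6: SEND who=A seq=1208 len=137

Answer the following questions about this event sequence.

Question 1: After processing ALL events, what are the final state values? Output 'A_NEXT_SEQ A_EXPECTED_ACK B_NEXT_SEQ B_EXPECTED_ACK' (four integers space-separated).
Answer: 1345 2131 2131 1345

Derivation:
After event 0: A_seq=1000 A_ack=2131 B_seq=2131 B_ack=1000
After event 1: A_seq=1000 A_ack=2131 B_seq=2131 B_ack=1000
After event 2: A_seq=1102 A_ack=2131 B_seq=2131 B_ack=1000
After event 3: A_seq=1208 A_ack=2131 B_seq=2131 B_ack=1000
After event 4: A_seq=1208 A_ack=2131 B_seq=2131 B_ack=1208
After event 5: A_seq=1208 A_ack=2131 B_seq=2131 B_ack=1208
After event 6: A_seq=1345 A_ack=2131 B_seq=2131 B_ack=1345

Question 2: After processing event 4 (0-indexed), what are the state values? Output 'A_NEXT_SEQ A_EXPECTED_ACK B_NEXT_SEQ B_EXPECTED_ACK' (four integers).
After event 0: A_seq=1000 A_ack=2131 B_seq=2131 B_ack=1000
After event 1: A_seq=1000 A_ack=2131 B_seq=2131 B_ack=1000
After event 2: A_seq=1102 A_ack=2131 B_seq=2131 B_ack=1000
After event 3: A_seq=1208 A_ack=2131 B_seq=2131 B_ack=1000
After event 4: A_seq=1208 A_ack=2131 B_seq=2131 B_ack=1208

1208 2131 2131 1208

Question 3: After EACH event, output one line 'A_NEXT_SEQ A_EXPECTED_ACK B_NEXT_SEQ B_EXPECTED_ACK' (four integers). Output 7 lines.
1000 2131 2131 1000
1000 2131 2131 1000
1102 2131 2131 1000
1208 2131 2131 1000
1208 2131 2131 1208
1208 2131 2131 1208
1345 2131 2131 1345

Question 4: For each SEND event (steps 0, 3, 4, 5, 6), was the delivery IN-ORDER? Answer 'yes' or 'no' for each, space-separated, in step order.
Step 0: SEND seq=2000 -> in-order
Step 3: SEND seq=1102 -> out-of-order
Step 4: SEND seq=1000 -> in-order
Step 5: SEND seq=1000 -> out-of-order
Step 6: SEND seq=1208 -> in-order

Answer: yes no yes no yes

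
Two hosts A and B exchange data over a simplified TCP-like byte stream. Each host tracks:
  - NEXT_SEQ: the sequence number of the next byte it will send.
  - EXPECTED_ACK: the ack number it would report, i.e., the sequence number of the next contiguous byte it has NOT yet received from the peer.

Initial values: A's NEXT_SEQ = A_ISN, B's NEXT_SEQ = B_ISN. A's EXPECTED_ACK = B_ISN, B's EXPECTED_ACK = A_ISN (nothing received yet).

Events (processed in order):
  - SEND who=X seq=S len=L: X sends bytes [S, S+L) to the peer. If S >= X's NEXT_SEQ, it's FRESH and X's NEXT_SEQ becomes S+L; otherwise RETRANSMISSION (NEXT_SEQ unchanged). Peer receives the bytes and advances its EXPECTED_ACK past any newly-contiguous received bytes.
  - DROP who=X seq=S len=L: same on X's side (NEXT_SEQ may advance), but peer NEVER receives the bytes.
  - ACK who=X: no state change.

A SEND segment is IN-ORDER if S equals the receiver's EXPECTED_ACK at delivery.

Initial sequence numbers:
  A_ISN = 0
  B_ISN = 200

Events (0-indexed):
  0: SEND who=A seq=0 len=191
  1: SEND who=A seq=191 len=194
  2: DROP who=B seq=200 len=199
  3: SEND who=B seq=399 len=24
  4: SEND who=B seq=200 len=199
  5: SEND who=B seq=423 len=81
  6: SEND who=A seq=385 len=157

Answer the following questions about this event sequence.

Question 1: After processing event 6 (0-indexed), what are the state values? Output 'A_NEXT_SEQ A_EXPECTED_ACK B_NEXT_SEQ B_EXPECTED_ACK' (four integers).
After event 0: A_seq=191 A_ack=200 B_seq=200 B_ack=191
After event 1: A_seq=385 A_ack=200 B_seq=200 B_ack=385
After event 2: A_seq=385 A_ack=200 B_seq=399 B_ack=385
After event 3: A_seq=385 A_ack=200 B_seq=423 B_ack=385
After event 4: A_seq=385 A_ack=423 B_seq=423 B_ack=385
After event 5: A_seq=385 A_ack=504 B_seq=504 B_ack=385
After event 6: A_seq=542 A_ack=504 B_seq=504 B_ack=542

542 504 504 542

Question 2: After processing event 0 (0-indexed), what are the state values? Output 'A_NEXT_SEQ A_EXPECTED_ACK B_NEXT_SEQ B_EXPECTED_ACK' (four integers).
After event 0: A_seq=191 A_ack=200 B_seq=200 B_ack=191

191 200 200 191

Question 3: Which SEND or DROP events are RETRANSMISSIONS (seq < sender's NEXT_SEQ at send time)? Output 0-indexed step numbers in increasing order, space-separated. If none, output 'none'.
Step 0: SEND seq=0 -> fresh
Step 1: SEND seq=191 -> fresh
Step 2: DROP seq=200 -> fresh
Step 3: SEND seq=399 -> fresh
Step 4: SEND seq=200 -> retransmit
Step 5: SEND seq=423 -> fresh
Step 6: SEND seq=385 -> fresh

Answer: 4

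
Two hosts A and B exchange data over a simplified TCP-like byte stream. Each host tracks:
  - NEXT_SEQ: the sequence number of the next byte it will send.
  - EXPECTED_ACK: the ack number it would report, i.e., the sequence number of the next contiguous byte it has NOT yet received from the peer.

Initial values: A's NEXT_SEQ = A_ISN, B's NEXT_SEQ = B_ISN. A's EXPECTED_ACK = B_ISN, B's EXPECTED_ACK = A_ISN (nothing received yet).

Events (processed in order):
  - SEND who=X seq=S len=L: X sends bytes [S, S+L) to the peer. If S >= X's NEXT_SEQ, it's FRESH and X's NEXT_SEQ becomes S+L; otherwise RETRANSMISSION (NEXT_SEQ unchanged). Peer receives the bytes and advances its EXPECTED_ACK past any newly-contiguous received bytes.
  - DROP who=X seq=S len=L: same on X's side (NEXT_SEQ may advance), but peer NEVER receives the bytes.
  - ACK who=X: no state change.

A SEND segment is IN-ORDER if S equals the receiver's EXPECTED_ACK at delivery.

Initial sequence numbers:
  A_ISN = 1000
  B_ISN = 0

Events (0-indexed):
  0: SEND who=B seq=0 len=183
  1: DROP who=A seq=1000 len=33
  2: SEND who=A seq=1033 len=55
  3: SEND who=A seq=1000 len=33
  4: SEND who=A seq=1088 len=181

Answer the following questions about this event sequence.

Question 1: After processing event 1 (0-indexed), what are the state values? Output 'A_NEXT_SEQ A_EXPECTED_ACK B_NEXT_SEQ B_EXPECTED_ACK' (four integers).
After event 0: A_seq=1000 A_ack=183 B_seq=183 B_ack=1000
After event 1: A_seq=1033 A_ack=183 B_seq=183 B_ack=1000

1033 183 183 1000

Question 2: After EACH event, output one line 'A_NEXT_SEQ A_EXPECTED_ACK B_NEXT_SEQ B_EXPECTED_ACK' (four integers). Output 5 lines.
1000 183 183 1000
1033 183 183 1000
1088 183 183 1000
1088 183 183 1088
1269 183 183 1269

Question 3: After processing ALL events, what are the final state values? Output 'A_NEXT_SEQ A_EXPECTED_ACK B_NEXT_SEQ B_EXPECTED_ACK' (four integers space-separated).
After event 0: A_seq=1000 A_ack=183 B_seq=183 B_ack=1000
After event 1: A_seq=1033 A_ack=183 B_seq=183 B_ack=1000
After event 2: A_seq=1088 A_ack=183 B_seq=183 B_ack=1000
After event 3: A_seq=1088 A_ack=183 B_seq=183 B_ack=1088
After event 4: A_seq=1269 A_ack=183 B_seq=183 B_ack=1269

Answer: 1269 183 183 1269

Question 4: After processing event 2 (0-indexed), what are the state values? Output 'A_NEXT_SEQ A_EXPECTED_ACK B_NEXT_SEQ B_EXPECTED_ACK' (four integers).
After event 0: A_seq=1000 A_ack=183 B_seq=183 B_ack=1000
After event 1: A_seq=1033 A_ack=183 B_seq=183 B_ack=1000
After event 2: A_seq=1088 A_ack=183 B_seq=183 B_ack=1000

1088 183 183 1000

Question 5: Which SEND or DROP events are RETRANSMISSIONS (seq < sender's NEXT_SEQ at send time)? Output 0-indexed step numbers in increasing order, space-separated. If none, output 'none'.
Step 0: SEND seq=0 -> fresh
Step 1: DROP seq=1000 -> fresh
Step 2: SEND seq=1033 -> fresh
Step 3: SEND seq=1000 -> retransmit
Step 4: SEND seq=1088 -> fresh

Answer: 3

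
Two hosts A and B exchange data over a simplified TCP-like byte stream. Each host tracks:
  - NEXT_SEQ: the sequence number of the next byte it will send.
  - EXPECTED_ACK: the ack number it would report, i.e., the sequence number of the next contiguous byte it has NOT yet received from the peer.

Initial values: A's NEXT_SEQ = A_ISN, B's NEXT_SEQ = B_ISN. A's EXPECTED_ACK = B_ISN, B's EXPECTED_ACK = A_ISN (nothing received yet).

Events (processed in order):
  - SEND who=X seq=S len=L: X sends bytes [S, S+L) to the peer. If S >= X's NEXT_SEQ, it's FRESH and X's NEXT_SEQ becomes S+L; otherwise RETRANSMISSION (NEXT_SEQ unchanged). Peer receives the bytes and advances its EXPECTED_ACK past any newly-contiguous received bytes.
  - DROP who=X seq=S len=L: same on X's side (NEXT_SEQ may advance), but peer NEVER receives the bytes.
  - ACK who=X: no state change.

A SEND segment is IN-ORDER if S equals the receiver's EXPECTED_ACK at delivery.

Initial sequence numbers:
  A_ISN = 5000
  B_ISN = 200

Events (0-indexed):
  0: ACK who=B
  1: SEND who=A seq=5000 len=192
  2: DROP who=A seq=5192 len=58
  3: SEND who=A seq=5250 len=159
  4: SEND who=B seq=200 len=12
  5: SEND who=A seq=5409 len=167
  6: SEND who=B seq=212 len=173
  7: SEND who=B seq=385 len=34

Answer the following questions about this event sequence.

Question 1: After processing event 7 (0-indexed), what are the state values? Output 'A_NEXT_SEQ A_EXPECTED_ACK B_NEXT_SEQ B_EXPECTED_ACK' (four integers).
After event 0: A_seq=5000 A_ack=200 B_seq=200 B_ack=5000
After event 1: A_seq=5192 A_ack=200 B_seq=200 B_ack=5192
After event 2: A_seq=5250 A_ack=200 B_seq=200 B_ack=5192
After event 3: A_seq=5409 A_ack=200 B_seq=200 B_ack=5192
After event 4: A_seq=5409 A_ack=212 B_seq=212 B_ack=5192
After event 5: A_seq=5576 A_ack=212 B_seq=212 B_ack=5192
After event 6: A_seq=5576 A_ack=385 B_seq=385 B_ack=5192
After event 7: A_seq=5576 A_ack=419 B_seq=419 B_ack=5192

5576 419 419 5192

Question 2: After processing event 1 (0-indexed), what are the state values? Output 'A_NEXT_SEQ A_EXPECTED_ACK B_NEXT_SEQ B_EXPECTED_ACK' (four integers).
After event 0: A_seq=5000 A_ack=200 B_seq=200 B_ack=5000
After event 1: A_seq=5192 A_ack=200 B_seq=200 B_ack=5192

5192 200 200 5192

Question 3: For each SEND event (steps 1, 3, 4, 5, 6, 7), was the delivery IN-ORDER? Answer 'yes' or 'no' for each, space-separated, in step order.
Step 1: SEND seq=5000 -> in-order
Step 3: SEND seq=5250 -> out-of-order
Step 4: SEND seq=200 -> in-order
Step 5: SEND seq=5409 -> out-of-order
Step 6: SEND seq=212 -> in-order
Step 7: SEND seq=385 -> in-order

Answer: yes no yes no yes yes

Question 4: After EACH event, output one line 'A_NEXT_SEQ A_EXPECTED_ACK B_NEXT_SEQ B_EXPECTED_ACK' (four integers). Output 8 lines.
5000 200 200 5000
5192 200 200 5192
5250 200 200 5192
5409 200 200 5192
5409 212 212 5192
5576 212 212 5192
5576 385 385 5192
5576 419 419 5192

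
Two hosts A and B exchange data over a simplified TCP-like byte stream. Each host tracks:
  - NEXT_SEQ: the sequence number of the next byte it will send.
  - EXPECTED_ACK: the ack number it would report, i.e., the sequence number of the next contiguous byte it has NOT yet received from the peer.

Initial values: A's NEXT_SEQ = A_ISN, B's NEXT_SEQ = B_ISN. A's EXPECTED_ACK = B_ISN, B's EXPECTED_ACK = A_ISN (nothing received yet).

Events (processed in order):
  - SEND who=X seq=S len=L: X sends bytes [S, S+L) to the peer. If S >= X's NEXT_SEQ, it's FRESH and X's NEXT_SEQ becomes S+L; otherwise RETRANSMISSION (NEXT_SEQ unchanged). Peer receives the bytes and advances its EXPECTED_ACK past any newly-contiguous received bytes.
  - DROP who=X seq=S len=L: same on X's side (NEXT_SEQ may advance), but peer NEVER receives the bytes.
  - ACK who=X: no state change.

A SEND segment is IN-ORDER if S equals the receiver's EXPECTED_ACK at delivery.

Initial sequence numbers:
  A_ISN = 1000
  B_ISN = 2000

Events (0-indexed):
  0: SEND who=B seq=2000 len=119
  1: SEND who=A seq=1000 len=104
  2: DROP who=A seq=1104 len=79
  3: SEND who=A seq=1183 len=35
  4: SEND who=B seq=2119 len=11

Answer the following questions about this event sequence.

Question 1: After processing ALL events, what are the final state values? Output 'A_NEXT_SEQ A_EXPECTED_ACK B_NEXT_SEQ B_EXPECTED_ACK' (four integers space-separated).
After event 0: A_seq=1000 A_ack=2119 B_seq=2119 B_ack=1000
After event 1: A_seq=1104 A_ack=2119 B_seq=2119 B_ack=1104
After event 2: A_seq=1183 A_ack=2119 B_seq=2119 B_ack=1104
After event 3: A_seq=1218 A_ack=2119 B_seq=2119 B_ack=1104
After event 4: A_seq=1218 A_ack=2130 B_seq=2130 B_ack=1104

Answer: 1218 2130 2130 1104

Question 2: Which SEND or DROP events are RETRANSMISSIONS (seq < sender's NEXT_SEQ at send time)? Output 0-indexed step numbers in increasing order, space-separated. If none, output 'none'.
Step 0: SEND seq=2000 -> fresh
Step 1: SEND seq=1000 -> fresh
Step 2: DROP seq=1104 -> fresh
Step 3: SEND seq=1183 -> fresh
Step 4: SEND seq=2119 -> fresh

Answer: none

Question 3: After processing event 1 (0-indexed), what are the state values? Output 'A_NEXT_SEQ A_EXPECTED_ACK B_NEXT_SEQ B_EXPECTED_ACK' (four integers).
After event 0: A_seq=1000 A_ack=2119 B_seq=2119 B_ack=1000
After event 1: A_seq=1104 A_ack=2119 B_seq=2119 B_ack=1104

1104 2119 2119 1104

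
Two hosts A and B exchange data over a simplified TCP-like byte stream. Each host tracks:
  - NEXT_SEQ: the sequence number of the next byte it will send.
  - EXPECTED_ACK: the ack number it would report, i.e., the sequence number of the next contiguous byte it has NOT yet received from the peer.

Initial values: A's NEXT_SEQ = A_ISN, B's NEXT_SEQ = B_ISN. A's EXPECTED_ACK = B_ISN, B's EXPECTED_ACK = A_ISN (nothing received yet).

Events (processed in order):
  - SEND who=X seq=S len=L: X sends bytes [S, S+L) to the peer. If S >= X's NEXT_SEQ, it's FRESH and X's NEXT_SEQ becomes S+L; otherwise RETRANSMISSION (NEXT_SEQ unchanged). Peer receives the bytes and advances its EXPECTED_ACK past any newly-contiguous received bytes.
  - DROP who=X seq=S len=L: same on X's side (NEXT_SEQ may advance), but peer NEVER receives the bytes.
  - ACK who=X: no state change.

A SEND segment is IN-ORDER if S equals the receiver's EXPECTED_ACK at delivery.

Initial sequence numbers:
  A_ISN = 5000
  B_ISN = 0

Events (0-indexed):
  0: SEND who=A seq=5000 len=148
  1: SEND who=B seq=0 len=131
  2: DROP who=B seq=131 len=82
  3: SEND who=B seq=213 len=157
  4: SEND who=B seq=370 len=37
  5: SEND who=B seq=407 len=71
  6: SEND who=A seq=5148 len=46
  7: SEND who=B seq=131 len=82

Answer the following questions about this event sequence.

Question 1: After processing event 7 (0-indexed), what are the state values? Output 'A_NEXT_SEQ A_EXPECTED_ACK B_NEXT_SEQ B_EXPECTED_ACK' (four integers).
After event 0: A_seq=5148 A_ack=0 B_seq=0 B_ack=5148
After event 1: A_seq=5148 A_ack=131 B_seq=131 B_ack=5148
After event 2: A_seq=5148 A_ack=131 B_seq=213 B_ack=5148
After event 3: A_seq=5148 A_ack=131 B_seq=370 B_ack=5148
After event 4: A_seq=5148 A_ack=131 B_seq=407 B_ack=5148
After event 5: A_seq=5148 A_ack=131 B_seq=478 B_ack=5148
After event 6: A_seq=5194 A_ack=131 B_seq=478 B_ack=5194
After event 7: A_seq=5194 A_ack=478 B_seq=478 B_ack=5194

5194 478 478 5194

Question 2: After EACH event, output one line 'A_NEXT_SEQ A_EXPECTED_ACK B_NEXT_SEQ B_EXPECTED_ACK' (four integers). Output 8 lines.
5148 0 0 5148
5148 131 131 5148
5148 131 213 5148
5148 131 370 5148
5148 131 407 5148
5148 131 478 5148
5194 131 478 5194
5194 478 478 5194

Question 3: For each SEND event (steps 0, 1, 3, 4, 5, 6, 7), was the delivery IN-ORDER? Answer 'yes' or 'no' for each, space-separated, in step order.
Answer: yes yes no no no yes yes

Derivation:
Step 0: SEND seq=5000 -> in-order
Step 1: SEND seq=0 -> in-order
Step 3: SEND seq=213 -> out-of-order
Step 4: SEND seq=370 -> out-of-order
Step 5: SEND seq=407 -> out-of-order
Step 6: SEND seq=5148 -> in-order
Step 7: SEND seq=131 -> in-order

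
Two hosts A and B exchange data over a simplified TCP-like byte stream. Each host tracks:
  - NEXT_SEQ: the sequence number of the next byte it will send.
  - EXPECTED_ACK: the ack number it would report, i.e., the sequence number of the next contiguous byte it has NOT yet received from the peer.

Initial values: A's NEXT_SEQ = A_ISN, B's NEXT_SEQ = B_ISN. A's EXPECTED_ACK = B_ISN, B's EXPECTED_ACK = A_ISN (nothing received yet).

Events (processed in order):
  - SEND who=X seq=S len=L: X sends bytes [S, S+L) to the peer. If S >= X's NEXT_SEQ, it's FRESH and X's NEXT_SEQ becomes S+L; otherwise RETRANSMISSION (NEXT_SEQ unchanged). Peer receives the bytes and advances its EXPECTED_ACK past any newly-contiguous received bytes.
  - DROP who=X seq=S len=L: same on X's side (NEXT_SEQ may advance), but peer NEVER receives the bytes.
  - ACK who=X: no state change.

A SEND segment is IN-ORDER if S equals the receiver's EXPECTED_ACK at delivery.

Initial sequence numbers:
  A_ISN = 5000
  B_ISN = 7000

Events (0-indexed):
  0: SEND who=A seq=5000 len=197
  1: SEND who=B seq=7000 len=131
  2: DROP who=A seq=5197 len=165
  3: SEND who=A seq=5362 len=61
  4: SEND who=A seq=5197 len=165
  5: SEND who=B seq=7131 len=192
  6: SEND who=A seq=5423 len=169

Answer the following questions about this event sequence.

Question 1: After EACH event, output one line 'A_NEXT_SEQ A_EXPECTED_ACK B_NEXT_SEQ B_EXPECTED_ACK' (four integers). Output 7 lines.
5197 7000 7000 5197
5197 7131 7131 5197
5362 7131 7131 5197
5423 7131 7131 5197
5423 7131 7131 5423
5423 7323 7323 5423
5592 7323 7323 5592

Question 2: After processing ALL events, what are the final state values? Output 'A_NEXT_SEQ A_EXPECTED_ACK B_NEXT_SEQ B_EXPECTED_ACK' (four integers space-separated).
After event 0: A_seq=5197 A_ack=7000 B_seq=7000 B_ack=5197
After event 1: A_seq=5197 A_ack=7131 B_seq=7131 B_ack=5197
After event 2: A_seq=5362 A_ack=7131 B_seq=7131 B_ack=5197
After event 3: A_seq=5423 A_ack=7131 B_seq=7131 B_ack=5197
After event 4: A_seq=5423 A_ack=7131 B_seq=7131 B_ack=5423
After event 5: A_seq=5423 A_ack=7323 B_seq=7323 B_ack=5423
After event 6: A_seq=5592 A_ack=7323 B_seq=7323 B_ack=5592

Answer: 5592 7323 7323 5592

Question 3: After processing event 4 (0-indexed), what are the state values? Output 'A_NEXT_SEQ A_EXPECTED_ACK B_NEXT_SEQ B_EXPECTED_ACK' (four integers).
After event 0: A_seq=5197 A_ack=7000 B_seq=7000 B_ack=5197
After event 1: A_seq=5197 A_ack=7131 B_seq=7131 B_ack=5197
After event 2: A_seq=5362 A_ack=7131 B_seq=7131 B_ack=5197
After event 3: A_seq=5423 A_ack=7131 B_seq=7131 B_ack=5197
After event 4: A_seq=5423 A_ack=7131 B_seq=7131 B_ack=5423

5423 7131 7131 5423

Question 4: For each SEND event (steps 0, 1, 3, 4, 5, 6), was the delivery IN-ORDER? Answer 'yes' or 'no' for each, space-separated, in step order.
Step 0: SEND seq=5000 -> in-order
Step 1: SEND seq=7000 -> in-order
Step 3: SEND seq=5362 -> out-of-order
Step 4: SEND seq=5197 -> in-order
Step 5: SEND seq=7131 -> in-order
Step 6: SEND seq=5423 -> in-order

Answer: yes yes no yes yes yes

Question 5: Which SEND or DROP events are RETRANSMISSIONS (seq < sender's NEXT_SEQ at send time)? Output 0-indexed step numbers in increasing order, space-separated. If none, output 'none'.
Step 0: SEND seq=5000 -> fresh
Step 1: SEND seq=7000 -> fresh
Step 2: DROP seq=5197 -> fresh
Step 3: SEND seq=5362 -> fresh
Step 4: SEND seq=5197 -> retransmit
Step 5: SEND seq=7131 -> fresh
Step 6: SEND seq=5423 -> fresh

Answer: 4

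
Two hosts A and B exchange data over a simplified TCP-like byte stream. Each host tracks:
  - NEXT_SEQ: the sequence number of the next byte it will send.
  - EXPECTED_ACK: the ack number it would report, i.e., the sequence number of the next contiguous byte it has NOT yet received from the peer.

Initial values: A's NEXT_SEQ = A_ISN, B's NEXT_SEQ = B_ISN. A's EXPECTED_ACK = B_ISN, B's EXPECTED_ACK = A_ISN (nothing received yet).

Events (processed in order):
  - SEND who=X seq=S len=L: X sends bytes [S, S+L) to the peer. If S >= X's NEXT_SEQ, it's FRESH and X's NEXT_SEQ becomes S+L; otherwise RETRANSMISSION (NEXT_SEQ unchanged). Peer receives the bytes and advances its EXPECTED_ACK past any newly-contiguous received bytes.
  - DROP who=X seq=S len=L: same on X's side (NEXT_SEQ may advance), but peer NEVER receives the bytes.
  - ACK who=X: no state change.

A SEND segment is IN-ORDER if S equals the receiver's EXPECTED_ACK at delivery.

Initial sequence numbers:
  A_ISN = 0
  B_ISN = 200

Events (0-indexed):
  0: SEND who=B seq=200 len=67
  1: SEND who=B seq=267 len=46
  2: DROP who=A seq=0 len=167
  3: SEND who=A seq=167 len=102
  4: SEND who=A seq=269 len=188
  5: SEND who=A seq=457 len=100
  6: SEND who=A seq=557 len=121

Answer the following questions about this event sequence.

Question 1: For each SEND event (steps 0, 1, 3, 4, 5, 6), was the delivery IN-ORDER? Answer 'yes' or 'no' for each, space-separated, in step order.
Step 0: SEND seq=200 -> in-order
Step 1: SEND seq=267 -> in-order
Step 3: SEND seq=167 -> out-of-order
Step 4: SEND seq=269 -> out-of-order
Step 5: SEND seq=457 -> out-of-order
Step 6: SEND seq=557 -> out-of-order

Answer: yes yes no no no no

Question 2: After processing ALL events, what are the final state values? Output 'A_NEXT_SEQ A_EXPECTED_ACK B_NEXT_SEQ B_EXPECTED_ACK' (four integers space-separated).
After event 0: A_seq=0 A_ack=267 B_seq=267 B_ack=0
After event 1: A_seq=0 A_ack=313 B_seq=313 B_ack=0
After event 2: A_seq=167 A_ack=313 B_seq=313 B_ack=0
After event 3: A_seq=269 A_ack=313 B_seq=313 B_ack=0
After event 4: A_seq=457 A_ack=313 B_seq=313 B_ack=0
After event 5: A_seq=557 A_ack=313 B_seq=313 B_ack=0
After event 6: A_seq=678 A_ack=313 B_seq=313 B_ack=0

Answer: 678 313 313 0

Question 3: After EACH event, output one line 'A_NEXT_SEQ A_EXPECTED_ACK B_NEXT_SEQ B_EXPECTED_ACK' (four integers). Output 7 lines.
0 267 267 0
0 313 313 0
167 313 313 0
269 313 313 0
457 313 313 0
557 313 313 0
678 313 313 0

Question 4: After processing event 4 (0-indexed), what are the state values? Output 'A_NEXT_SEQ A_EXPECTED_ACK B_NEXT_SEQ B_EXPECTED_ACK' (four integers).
After event 0: A_seq=0 A_ack=267 B_seq=267 B_ack=0
After event 1: A_seq=0 A_ack=313 B_seq=313 B_ack=0
After event 2: A_seq=167 A_ack=313 B_seq=313 B_ack=0
After event 3: A_seq=269 A_ack=313 B_seq=313 B_ack=0
After event 4: A_seq=457 A_ack=313 B_seq=313 B_ack=0

457 313 313 0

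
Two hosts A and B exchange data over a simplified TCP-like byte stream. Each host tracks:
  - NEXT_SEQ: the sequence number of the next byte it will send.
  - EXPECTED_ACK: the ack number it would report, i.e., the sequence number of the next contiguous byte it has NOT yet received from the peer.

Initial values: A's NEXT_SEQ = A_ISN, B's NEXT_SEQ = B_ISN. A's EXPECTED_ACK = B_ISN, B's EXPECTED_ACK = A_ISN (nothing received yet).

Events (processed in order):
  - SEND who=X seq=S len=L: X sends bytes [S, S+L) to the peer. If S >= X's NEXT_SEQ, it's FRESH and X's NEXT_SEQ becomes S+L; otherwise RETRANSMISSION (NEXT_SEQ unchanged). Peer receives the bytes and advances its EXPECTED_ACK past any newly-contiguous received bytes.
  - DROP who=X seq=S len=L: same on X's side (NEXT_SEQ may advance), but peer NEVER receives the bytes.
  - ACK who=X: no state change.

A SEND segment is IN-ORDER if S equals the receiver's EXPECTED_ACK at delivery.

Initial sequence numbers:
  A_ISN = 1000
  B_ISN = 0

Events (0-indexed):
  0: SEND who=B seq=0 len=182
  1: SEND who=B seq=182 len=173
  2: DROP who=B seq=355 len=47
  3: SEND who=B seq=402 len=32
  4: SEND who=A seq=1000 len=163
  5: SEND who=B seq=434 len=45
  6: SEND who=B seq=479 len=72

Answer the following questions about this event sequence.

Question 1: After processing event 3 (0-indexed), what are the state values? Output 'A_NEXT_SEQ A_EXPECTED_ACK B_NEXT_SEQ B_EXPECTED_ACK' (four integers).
After event 0: A_seq=1000 A_ack=182 B_seq=182 B_ack=1000
After event 1: A_seq=1000 A_ack=355 B_seq=355 B_ack=1000
After event 2: A_seq=1000 A_ack=355 B_seq=402 B_ack=1000
After event 3: A_seq=1000 A_ack=355 B_seq=434 B_ack=1000

1000 355 434 1000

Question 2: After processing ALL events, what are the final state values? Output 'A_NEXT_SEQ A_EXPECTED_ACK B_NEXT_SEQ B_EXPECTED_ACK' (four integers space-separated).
Answer: 1163 355 551 1163

Derivation:
After event 0: A_seq=1000 A_ack=182 B_seq=182 B_ack=1000
After event 1: A_seq=1000 A_ack=355 B_seq=355 B_ack=1000
After event 2: A_seq=1000 A_ack=355 B_seq=402 B_ack=1000
After event 3: A_seq=1000 A_ack=355 B_seq=434 B_ack=1000
After event 4: A_seq=1163 A_ack=355 B_seq=434 B_ack=1163
After event 5: A_seq=1163 A_ack=355 B_seq=479 B_ack=1163
After event 6: A_seq=1163 A_ack=355 B_seq=551 B_ack=1163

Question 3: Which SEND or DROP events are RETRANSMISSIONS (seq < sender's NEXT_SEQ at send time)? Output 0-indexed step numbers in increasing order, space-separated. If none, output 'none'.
Answer: none

Derivation:
Step 0: SEND seq=0 -> fresh
Step 1: SEND seq=182 -> fresh
Step 2: DROP seq=355 -> fresh
Step 3: SEND seq=402 -> fresh
Step 4: SEND seq=1000 -> fresh
Step 5: SEND seq=434 -> fresh
Step 6: SEND seq=479 -> fresh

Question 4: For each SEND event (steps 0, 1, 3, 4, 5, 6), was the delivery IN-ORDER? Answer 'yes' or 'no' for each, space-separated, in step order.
Answer: yes yes no yes no no

Derivation:
Step 0: SEND seq=0 -> in-order
Step 1: SEND seq=182 -> in-order
Step 3: SEND seq=402 -> out-of-order
Step 4: SEND seq=1000 -> in-order
Step 5: SEND seq=434 -> out-of-order
Step 6: SEND seq=479 -> out-of-order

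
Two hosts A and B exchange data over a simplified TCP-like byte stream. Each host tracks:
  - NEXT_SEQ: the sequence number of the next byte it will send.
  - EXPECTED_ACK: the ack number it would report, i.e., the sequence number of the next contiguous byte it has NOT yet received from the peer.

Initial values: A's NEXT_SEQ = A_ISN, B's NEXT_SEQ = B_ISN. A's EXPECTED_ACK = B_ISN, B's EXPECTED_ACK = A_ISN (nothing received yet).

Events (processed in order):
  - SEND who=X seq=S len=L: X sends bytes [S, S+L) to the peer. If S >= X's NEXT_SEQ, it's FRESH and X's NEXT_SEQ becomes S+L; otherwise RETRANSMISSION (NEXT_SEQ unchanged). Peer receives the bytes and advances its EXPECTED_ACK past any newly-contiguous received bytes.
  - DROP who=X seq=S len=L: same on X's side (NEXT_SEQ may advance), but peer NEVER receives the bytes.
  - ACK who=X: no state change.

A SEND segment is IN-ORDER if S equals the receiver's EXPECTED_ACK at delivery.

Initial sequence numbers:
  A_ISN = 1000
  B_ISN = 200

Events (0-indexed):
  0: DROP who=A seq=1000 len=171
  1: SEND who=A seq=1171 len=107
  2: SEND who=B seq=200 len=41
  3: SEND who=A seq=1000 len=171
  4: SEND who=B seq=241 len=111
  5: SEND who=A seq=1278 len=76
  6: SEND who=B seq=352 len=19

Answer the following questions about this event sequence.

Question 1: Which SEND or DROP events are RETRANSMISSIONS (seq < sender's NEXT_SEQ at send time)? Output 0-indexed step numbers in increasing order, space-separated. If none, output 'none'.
Answer: 3

Derivation:
Step 0: DROP seq=1000 -> fresh
Step 1: SEND seq=1171 -> fresh
Step 2: SEND seq=200 -> fresh
Step 3: SEND seq=1000 -> retransmit
Step 4: SEND seq=241 -> fresh
Step 5: SEND seq=1278 -> fresh
Step 6: SEND seq=352 -> fresh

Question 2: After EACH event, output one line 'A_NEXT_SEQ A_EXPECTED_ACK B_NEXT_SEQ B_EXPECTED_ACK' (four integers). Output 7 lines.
1171 200 200 1000
1278 200 200 1000
1278 241 241 1000
1278 241 241 1278
1278 352 352 1278
1354 352 352 1354
1354 371 371 1354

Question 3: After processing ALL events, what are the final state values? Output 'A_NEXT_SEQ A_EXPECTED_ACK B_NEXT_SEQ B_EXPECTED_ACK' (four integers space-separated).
After event 0: A_seq=1171 A_ack=200 B_seq=200 B_ack=1000
After event 1: A_seq=1278 A_ack=200 B_seq=200 B_ack=1000
After event 2: A_seq=1278 A_ack=241 B_seq=241 B_ack=1000
After event 3: A_seq=1278 A_ack=241 B_seq=241 B_ack=1278
After event 4: A_seq=1278 A_ack=352 B_seq=352 B_ack=1278
After event 5: A_seq=1354 A_ack=352 B_seq=352 B_ack=1354
After event 6: A_seq=1354 A_ack=371 B_seq=371 B_ack=1354

Answer: 1354 371 371 1354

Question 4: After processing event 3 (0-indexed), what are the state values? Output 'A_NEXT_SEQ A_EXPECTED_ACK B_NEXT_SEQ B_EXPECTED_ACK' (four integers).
After event 0: A_seq=1171 A_ack=200 B_seq=200 B_ack=1000
After event 1: A_seq=1278 A_ack=200 B_seq=200 B_ack=1000
After event 2: A_seq=1278 A_ack=241 B_seq=241 B_ack=1000
After event 3: A_seq=1278 A_ack=241 B_seq=241 B_ack=1278

1278 241 241 1278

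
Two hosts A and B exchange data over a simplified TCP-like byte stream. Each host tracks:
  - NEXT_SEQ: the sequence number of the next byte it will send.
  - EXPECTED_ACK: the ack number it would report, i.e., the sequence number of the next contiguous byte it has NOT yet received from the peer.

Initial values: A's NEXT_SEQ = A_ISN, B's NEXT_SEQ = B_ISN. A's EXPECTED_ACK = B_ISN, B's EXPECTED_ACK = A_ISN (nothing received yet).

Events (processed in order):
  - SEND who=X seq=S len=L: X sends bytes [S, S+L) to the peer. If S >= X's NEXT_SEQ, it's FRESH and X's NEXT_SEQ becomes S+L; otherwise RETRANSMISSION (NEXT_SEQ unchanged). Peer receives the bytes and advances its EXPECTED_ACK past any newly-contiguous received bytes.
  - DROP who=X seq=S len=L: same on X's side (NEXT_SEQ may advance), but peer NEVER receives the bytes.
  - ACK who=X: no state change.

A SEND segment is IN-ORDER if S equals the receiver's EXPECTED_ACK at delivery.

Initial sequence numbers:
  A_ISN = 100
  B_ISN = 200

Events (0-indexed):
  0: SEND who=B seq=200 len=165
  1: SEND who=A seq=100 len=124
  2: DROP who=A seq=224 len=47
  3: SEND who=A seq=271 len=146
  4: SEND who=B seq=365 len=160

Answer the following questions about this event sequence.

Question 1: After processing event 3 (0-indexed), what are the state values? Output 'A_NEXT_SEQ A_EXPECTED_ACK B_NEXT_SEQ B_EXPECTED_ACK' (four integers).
After event 0: A_seq=100 A_ack=365 B_seq=365 B_ack=100
After event 1: A_seq=224 A_ack=365 B_seq=365 B_ack=224
After event 2: A_seq=271 A_ack=365 B_seq=365 B_ack=224
After event 3: A_seq=417 A_ack=365 B_seq=365 B_ack=224

417 365 365 224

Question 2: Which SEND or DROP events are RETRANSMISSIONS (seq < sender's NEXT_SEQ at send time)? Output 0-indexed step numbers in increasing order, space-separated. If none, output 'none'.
Answer: none

Derivation:
Step 0: SEND seq=200 -> fresh
Step 1: SEND seq=100 -> fresh
Step 2: DROP seq=224 -> fresh
Step 3: SEND seq=271 -> fresh
Step 4: SEND seq=365 -> fresh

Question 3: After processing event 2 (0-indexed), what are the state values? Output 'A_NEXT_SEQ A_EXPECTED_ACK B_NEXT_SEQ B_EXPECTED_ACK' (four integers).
After event 0: A_seq=100 A_ack=365 B_seq=365 B_ack=100
After event 1: A_seq=224 A_ack=365 B_seq=365 B_ack=224
After event 2: A_seq=271 A_ack=365 B_seq=365 B_ack=224

271 365 365 224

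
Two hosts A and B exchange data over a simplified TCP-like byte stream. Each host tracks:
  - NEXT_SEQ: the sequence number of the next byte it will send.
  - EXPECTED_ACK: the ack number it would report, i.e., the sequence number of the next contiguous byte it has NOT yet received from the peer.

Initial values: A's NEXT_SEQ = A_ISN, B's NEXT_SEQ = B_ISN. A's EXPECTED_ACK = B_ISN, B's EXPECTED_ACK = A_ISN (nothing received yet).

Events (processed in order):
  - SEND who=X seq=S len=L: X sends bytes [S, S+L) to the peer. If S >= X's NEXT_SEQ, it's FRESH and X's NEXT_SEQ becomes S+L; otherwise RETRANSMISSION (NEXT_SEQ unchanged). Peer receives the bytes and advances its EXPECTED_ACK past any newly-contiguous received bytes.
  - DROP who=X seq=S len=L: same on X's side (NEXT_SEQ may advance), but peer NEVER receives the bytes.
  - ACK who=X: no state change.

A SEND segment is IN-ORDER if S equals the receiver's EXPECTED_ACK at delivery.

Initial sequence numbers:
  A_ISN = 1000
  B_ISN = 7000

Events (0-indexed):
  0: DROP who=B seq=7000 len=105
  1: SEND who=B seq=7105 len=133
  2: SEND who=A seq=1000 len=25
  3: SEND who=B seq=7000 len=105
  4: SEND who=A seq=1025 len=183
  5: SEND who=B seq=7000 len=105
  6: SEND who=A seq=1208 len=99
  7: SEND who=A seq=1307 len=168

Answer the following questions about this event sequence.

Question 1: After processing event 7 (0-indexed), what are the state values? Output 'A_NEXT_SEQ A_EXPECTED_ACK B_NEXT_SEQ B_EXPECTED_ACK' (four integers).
After event 0: A_seq=1000 A_ack=7000 B_seq=7105 B_ack=1000
After event 1: A_seq=1000 A_ack=7000 B_seq=7238 B_ack=1000
After event 2: A_seq=1025 A_ack=7000 B_seq=7238 B_ack=1025
After event 3: A_seq=1025 A_ack=7238 B_seq=7238 B_ack=1025
After event 4: A_seq=1208 A_ack=7238 B_seq=7238 B_ack=1208
After event 5: A_seq=1208 A_ack=7238 B_seq=7238 B_ack=1208
After event 6: A_seq=1307 A_ack=7238 B_seq=7238 B_ack=1307
After event 7: A_seq=1475 A_ack=7238 B_seq=7238 B_ack=1475

1475 7238 7238 1475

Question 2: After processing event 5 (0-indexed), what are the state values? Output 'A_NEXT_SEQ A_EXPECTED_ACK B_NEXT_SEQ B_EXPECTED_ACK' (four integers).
After event 0: A_seq=1000 A_ack=7000 B_seq=7105 B_ack=1000
After event 1: A_seq=1000 A_ack=7000 B_seq=7238 B_ack=1000
After event 2: A_seq=1025 A_ack=7000 B_seq=7238 B_ack=1025
After event 3: A_seq=1025 A_ack=7238 B_seq=7238 B_ack=1025
After event 4: A_seq=1208 A_ack=7238 B_seq=7238 B_ack=1208
After event 5: A_seq=1208 A_ack=7238 B_seq=7238 B_ack=1208

1208 7238 7238 1208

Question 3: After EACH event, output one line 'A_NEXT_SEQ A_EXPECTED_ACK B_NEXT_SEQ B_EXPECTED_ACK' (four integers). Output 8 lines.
1000 7000 7105 1000
1000 7000 7238 1000
1025 7000 7238 1025
1025 7238 7238 1025
1208 7238 7238 1208
1208 7238 7238 1208
1307 7238 7238 1307
1475 7238 7238 1475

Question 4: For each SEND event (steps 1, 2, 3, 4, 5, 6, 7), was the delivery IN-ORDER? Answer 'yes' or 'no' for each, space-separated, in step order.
Step 1: SEND seq=7105 -> out-of-order
Step 2: SEND seq=1000 -> in-order
Step 3: SEND seq=7000 -> in-order
Step 4: SEND seq=1025 -> in-order
Step 5: SEND seq=7000 -> out-of-order
Step 6: SEND seq=1208 -> in-order
Step 7: SEND seq=1307 -> in-order

Answer: no yes yes yes no yes yes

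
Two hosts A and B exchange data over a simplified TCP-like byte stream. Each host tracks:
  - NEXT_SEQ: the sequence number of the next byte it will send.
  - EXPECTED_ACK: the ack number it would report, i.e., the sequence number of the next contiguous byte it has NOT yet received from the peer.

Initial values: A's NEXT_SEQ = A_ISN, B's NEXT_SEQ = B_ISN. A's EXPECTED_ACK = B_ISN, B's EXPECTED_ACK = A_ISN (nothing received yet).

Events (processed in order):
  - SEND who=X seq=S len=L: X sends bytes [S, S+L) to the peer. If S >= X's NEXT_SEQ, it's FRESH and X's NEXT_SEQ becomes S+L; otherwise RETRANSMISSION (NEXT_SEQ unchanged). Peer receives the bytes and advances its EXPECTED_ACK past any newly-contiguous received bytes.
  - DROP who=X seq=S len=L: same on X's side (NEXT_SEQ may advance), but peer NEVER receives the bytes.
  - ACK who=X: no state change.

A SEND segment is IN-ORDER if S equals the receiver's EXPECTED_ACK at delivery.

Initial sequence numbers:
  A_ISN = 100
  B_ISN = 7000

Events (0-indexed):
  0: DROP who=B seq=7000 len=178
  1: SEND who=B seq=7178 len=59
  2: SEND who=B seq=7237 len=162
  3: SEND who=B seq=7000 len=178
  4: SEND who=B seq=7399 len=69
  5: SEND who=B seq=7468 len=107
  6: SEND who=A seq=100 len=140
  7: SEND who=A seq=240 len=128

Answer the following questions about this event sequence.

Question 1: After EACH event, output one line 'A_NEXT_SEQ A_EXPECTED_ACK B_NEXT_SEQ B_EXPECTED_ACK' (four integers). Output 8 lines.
100 7000 7178 100
100 7000 7237 100
100 7000 7399 100
100 7399 7399 100
100 7468 7468 100
100 7575 7575 100
240 7575 7575 240
368 7575 7575 368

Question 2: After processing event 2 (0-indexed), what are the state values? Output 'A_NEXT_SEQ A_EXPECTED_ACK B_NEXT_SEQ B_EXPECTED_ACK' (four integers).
After event 0: A_seq=100 A_ack=7000 B_seq=7178 B_ack=100
After event 1: A_seq=100 A_ack=7000 B_seq=7237 B_ack=100
After event 2: A_seq=100 A_ack=7000 B_seq=7399 B_ack=100

100 7000 7399 100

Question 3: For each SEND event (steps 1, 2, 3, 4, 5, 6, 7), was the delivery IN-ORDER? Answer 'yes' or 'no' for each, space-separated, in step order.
Answer: no no yes yes yes yes yes

Derivation:
Step 1: SEND seq=7178 -> out-of-order
Step 2: SEND seq=7237 -> out-of-order
Step 3: SEND seq=7000 -> in-order
Step 4: SEND seq=7399 -> in-order
Step 5: SEND seq=7468 -> in-order
Step 6: SEND seq=100 -> in-order
Step 7: SEND seq=240 -> in-order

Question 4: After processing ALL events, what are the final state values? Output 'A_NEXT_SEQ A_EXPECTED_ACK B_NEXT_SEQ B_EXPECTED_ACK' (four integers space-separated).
After event 0: A_seq=100 A_ack=7000 B_seq=7178 B_ack=100
After event 1: A_seq=100 A_ack=7000 B_seq=7237 B_ack=100
After event 2: A_seq=100 A_ack=7000 B_seq=7399 B_ack=100
After event 3: A_seq=100 A_ack=7399 B_seq=7399 B_ack=100
After event 4: A_seq=100 A_ack=7468 B_seq=7468 B_ack=100
After event 5: A_seq=100 A_ack=7575 B_seq=7575 B_ack=100
After event 6: A_seq=240 A_ack=7575 B_seq=7575 B_ack=240
After event 7: A_seq=368 A_ack=7575 B_seq=7575 B_ack=368

Answer: 368 7575 7575 368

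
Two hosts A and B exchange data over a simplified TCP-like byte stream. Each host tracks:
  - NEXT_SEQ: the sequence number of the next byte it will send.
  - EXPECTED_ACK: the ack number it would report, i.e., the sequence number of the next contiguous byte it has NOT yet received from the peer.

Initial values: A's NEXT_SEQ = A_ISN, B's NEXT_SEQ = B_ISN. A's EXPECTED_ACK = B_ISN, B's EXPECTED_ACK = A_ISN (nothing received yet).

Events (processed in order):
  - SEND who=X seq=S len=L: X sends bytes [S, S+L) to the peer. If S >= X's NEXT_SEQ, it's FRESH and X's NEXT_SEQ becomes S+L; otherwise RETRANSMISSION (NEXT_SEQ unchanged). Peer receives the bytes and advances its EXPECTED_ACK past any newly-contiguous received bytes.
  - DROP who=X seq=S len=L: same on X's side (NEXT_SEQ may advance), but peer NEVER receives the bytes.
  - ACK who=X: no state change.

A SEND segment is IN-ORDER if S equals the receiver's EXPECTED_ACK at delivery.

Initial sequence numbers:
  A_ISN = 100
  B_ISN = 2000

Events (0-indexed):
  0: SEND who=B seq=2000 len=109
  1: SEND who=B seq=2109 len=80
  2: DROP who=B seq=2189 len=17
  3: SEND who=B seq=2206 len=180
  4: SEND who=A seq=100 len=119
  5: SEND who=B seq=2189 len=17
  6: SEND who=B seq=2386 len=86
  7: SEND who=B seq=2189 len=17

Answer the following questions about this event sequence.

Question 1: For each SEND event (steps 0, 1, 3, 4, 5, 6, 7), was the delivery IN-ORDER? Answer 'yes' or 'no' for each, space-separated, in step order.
Answer: yes yes no yes yes yes no

Derivation:
Step 0: SEND seq=2000 -> in-order
Step 1: SEND seq=2109 -> in-order
Step 3: SEND seq=2206 -> out-of-order
Step 4: SEND seq=100 -> in-order
Step 5: SEND seq=2189 -> in-order
Step 6: SEND seq=2386 -> in-order
Step 7: SEND seq=2189 -> out-of-order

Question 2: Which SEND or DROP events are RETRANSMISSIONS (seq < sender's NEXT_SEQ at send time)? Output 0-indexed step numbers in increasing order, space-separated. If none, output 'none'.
Step 0: SEND seq=2000 -> fresh
Step 1: SEND seq=2109 -> fresh
Step 2: DROP seq=2189 -> fresh
Step 3: SEND seq=2206 -> fresh
Step 4: SEND seq=100 -> fresh
Step 5: SEND seq=2189 -> retransmit
Step 6: SEND seq=2386 -> fresh
Step 7: SEND seq=2189 -> retransmit

Answer: 5 7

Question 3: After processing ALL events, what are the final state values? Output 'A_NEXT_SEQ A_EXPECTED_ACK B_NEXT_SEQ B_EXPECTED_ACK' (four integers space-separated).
Answer: 219 2472 2472 219

Derivation:
After event 0: A_seq=100 A_ack=2109 B_seq=2109 B_ack=100
After event 1: A_seq=100 A_ack=2189 B_seq=2189 B_ack=100
After event 2: A_seq=100 A_ack=2189 B_seq=2206 B_ack=100
After event 3: A_seq=100 A_ack=2189 B_seq=2386 B_ack=100
After event 4: A_seq=219 A_ack=2189 B_seq=2386 B_ack=219
After event 5: A_seq=219 A_ack=2386 B_seq=2386 B_ack=219
After event 6: A_seq=219 A_ack=2472 B_seq=2472 B_ack=219
After event 7: A_seq=219 A_ack=2472 B_seq=2472 B_ack=219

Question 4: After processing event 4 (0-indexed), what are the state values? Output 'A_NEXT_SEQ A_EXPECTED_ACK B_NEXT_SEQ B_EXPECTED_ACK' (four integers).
After event 0: A_seq=100 A_ack=2109 B_seq=2109 B_ack=100
After event 1: A_seq=100 A_ack=2189 B_seq=2189 B_ack=100
After event 2: A_seq=100 A_ack=2189 B_seq=2206 B_ack=100
After event 3: A_seq=100 A_ack=2189 B_seq=2386 B_ack=100
After event 4: A_seq=219 A_ack=2189 B_seq=2386 B_ack=219

219 2189 2386 219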